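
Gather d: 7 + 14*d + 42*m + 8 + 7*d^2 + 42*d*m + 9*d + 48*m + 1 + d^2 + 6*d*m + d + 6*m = 8*d^2 + d*(48*m + 24) + 96*m + 16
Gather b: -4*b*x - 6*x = -4*b*x - 6*x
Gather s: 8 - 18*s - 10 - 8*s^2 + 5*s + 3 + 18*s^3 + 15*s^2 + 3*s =18*s^3 + 7*s^2 - 10*s + 1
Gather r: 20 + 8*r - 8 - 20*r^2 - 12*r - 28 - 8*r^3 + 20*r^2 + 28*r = -8*r^3 + 24*r - 16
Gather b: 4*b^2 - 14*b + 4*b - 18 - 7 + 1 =4*b^2 - 10*b - 24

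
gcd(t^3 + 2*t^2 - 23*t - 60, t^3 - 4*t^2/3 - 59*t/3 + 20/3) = t^2 - t - 20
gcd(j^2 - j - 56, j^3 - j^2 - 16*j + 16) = 1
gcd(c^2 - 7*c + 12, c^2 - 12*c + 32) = c - 4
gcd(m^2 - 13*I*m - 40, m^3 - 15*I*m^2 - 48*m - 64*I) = m - 8*I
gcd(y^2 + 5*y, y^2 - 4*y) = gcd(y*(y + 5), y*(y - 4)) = y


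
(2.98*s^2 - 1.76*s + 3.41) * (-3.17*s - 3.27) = -9.4466*s^3 - 4.1654*s^2 - 5.0545*s - 11.1507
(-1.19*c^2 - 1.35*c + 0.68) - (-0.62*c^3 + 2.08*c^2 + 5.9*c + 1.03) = 0.62*c^3 - 3.27*c^2 - 7.25*c - 0.35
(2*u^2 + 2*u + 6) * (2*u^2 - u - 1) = 4*u^4 + 2*u^3 + 8*u^2 - 8*u - 6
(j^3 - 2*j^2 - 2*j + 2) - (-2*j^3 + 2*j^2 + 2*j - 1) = 3*j^3 - 4*j^2 - 4*j + 3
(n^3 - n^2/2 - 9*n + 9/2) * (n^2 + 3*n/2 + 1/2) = n^5 + n^4 - 37*n^3/4 - 37*n^2/4 + 9*n/4 + 9/4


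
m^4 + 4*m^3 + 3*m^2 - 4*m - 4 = (m - 1)*(m + 1)*(m + 2)^2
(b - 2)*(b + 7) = b^2 + 5*b - 14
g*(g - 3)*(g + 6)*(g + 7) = g^4 + 10*g^3 + 3*g^2 - 126*g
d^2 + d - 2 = (d - 1)*(d + 2)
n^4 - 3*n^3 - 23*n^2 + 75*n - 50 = (n - 5)*(n - 2)*(n - 1)*(n + 5)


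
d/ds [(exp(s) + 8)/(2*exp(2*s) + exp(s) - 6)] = (-(exp(s) + 8)*(4*exp(s) + 1) + 2*exp(2*s) + exp(s) - 6)*exp(s)/(2*exp(2*s) + exp(s) - 6)^2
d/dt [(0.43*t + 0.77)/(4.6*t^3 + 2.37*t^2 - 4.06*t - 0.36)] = (-3.956*t^3 - 11.6451*t^2 - 3.6498*t + 2.9714)/(21.16*t^6 + 21.804*t^5 - 31.7351*t^4 - 22.5564*t^3 + 14.7772*t^2 + 2.9232*t + 0.1296)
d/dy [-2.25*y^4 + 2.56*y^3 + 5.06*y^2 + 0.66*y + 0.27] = -9.0*y^3 + 7.68*y^2 + 10.12*y + 0.66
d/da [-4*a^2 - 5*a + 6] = -8*a - 5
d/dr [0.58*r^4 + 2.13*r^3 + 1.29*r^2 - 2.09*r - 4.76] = 2.32*r^3 + 6.39*r^2 + 2.58*r - 2.09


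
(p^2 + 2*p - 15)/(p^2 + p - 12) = (p + 5)/(p + 4)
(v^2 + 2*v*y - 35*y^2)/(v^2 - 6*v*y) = (v^2 + 2*v*y - 35*y^2)/(v*(v - 6*y))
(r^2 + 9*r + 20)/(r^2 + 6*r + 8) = (r + 5)/(r + 2)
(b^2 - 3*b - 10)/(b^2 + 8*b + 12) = (b - 5)/(b + 6)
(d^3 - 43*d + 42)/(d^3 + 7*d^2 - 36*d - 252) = (d - 1)/(d + 6)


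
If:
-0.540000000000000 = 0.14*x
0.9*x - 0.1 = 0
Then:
No Solution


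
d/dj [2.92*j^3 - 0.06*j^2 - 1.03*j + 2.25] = 8.76*j^2 - 0.12*j - 1.03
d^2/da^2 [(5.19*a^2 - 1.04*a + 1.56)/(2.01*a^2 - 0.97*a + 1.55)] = (11.834478*a^3 - 59.201334*a^2 + 1.191528*a + 15.025918)/(8.120601*a^6 - 11.756691*a^5 + 24.460092*a^4 - 19.044883*a^3 + 18.86226*a^2 - 6.991275*a + 3.723875)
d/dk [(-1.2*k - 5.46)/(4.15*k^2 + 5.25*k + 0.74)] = (4.98*k^2 + 45.318*k + 27.777)/(17.2225*k^4 + 43.575*k^3 + 33.7045*k^2 + 7.77*k + 0.5476)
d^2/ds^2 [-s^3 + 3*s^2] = 6 - 6*s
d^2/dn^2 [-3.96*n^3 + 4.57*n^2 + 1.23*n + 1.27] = 9.14 - 23.76*n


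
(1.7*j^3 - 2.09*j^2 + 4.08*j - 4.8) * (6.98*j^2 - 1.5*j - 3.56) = 11.866*j^5 - 17.1382*j^4 + 25.5614*j^3 - 32.1836*j^2 - 7.3248*j + 17.088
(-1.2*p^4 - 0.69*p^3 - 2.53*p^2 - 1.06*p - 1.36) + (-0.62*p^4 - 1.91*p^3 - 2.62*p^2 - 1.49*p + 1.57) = -1.82*p^4 - 2.6*p^3 - 5.15*p^2 - 2.55*p + 0.21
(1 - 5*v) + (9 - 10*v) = 10 - 15*v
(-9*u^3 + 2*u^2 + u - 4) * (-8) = 72*u^3 - 16*u^2 - 8*u + 32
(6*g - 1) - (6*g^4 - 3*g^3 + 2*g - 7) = -6*g^4 + 3*g^3 + 4*g + 6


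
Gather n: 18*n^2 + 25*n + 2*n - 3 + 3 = 18*n^2 + 27*n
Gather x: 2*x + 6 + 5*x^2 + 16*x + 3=5*x^2 + 18*x + 9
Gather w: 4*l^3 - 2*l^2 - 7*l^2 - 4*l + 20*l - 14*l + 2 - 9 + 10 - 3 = 4*l^3 - 9*l^2 + 2*l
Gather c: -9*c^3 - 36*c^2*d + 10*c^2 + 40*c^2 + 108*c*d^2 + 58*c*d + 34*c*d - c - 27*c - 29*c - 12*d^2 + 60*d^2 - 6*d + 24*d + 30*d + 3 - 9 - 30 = -9*c^3 + c^2*(50 - 36*d) + c*(108*d^2 + 92*d - 57) + 48*d^2 + 48*d - 36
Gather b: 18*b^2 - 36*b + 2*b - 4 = 18*b^2 - 34*b - 4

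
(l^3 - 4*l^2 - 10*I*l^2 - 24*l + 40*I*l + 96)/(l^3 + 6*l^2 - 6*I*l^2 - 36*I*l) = (l^2 - 4*l*(1 + I) + 16*I)/(l*(l + 6))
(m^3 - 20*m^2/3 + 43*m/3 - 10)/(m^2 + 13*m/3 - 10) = (m^2 - 5*m + 6)/(m + 6)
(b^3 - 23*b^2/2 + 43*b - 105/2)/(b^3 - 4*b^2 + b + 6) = (b^2 - 17*b/2 + 35/2)/(b^2 - b - 2)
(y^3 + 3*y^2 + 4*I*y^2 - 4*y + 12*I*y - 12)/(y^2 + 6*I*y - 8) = (y^2 + y*(3 + 2*I) + 6*I)/(y + 4*I)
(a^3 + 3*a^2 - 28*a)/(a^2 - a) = (a^2 + 3*a - 28)/(a - 1)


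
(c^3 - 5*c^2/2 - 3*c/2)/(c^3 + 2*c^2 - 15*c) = (c + 1/2)/(c + 5)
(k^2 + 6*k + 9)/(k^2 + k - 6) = (k + 3)/(k - 2)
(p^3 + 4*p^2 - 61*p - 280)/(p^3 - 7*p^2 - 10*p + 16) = (p^2 + 12*p + 35)/(p^2 + p - 2)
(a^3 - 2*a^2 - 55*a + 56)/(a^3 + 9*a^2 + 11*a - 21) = (a - 8)/(a + 3)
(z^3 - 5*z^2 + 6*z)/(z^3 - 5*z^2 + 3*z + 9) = z*(z - 2)/(z^2 - 2*z - 3)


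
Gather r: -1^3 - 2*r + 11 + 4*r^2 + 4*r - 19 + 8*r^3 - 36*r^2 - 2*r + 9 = 8*r^3 - 32*r^2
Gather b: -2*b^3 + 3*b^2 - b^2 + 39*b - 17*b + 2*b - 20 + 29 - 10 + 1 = -2*b^3 + 2*b^2 + 24*b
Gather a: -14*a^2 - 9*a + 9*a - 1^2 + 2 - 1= -14*a^2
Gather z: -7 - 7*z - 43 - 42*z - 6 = -49*z - 56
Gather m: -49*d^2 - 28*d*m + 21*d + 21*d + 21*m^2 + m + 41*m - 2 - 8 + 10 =-49*d^2 + 42*d + 21*m^2 + m*(42 - 28*d)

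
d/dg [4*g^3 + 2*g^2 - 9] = 4*g*(3*g + 1)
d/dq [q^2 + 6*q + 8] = 2*q + 6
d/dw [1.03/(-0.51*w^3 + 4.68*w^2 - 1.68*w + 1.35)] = (1.5759*w^2 - 9.6408*w + 1.7304)/(0.51*w^3 - 4.68*w^2 + 1.68*w - 1.35)^2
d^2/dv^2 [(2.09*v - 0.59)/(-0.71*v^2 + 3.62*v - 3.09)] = (-(1.42*v - 3.62)*(2.09*v - 0.59)*(2.84*v - 7.24) + (8.9034*v - 15.9694)*(0.71*v^2 - 3.62*v + 3.09))/(0.71*v^2 - 3.62*v + 3.09)^3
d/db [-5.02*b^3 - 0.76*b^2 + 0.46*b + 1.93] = -15.06*b^2 - 1.52*b + 0.46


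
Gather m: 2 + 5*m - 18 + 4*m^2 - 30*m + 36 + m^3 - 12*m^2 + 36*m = m^3 - 8*m^2 + 11*m + 20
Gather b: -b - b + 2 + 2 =4 - 2*b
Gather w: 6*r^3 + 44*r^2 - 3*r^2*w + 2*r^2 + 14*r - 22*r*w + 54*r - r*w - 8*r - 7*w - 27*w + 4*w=6*r^3 + 46*r^2 + 60*r + w*(-3*r^2 - 23*r - 30)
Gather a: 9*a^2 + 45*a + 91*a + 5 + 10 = 9*a^2 + 136*a + 15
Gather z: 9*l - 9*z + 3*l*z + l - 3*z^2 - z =10*l - 3*z^2 + z*(3*l - 10)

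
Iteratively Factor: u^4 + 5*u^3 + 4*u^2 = (u)*(u^3 + 5*u^2 + 4*u) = u*(u + 1)*(u^2 + 4*u) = u*(u + 1)*(u + 4)*(u)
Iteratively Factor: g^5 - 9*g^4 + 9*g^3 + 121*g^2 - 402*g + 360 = (g - 3)*(g^4 - 6*g^3 - 9*g^2 + 94*g - 120) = (g - 5)*(g - 3)*(g^3 - g^2 - 14*g + 24) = (g - 5)*(g - 3)*(g + 4)*(g^2 - 5*g + 6) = (g - 5)*(g - 3)*(g - 2)*(g + 4)*(g - 3)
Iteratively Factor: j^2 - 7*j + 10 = (j - 5)*(j - 2)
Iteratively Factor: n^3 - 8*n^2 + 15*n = (n - 5)*(n^2 - 3*n) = (n - 5)*(n - 3)*(n)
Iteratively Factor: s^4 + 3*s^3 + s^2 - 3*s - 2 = (s - 1)*(s^3 + 4*s^2 + 5*s + 2) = (s - 1)*(s + 2)*(s^2 + 2*s + 1) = (s - 1)*(s + 1)*(s + 2)*(s + 1)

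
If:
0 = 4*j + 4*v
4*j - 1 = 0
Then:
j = 1/4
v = -1/4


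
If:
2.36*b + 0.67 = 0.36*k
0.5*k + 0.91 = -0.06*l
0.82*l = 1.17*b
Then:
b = -0.55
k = -1.73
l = -0.78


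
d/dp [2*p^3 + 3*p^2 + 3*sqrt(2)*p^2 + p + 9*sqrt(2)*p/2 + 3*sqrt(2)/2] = 6*p^2 + 6*p + 6*sqrt(2)*p + 1 + 9*sqrt(2)/2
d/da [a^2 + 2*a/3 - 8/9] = 2*a + 2/3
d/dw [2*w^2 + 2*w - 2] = 4*w + 2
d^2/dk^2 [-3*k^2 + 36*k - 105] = -6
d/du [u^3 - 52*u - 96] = 3*u^2 - 52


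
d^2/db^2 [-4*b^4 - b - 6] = -48*b^2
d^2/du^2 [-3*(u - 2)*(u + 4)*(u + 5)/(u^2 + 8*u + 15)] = 30/(u^3 + 9*u^2 + 27*u + 27)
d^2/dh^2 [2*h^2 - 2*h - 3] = 4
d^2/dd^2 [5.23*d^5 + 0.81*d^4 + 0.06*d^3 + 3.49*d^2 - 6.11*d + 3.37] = 104.6*d^3 + 9.72*d^2 + 0.36*d + 6.98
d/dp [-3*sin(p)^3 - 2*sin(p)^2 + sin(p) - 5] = (-9*sin(p)^2 - 4*sin(p) + 1)*cos(p)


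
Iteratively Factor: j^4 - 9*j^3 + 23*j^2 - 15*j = (j - 5)*(j^3 - 4*j^2 + 3*j) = (j - 5)*(j - 3)*(j^2 - j) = (j - 5)*(j - 3)*(j - 1)*(j)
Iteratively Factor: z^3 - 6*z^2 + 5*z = (z)*(z^2 - 6*z + 5) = z*(z - 5)*(z - 1)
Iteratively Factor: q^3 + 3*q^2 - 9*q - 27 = (q + 3)*(q^2 - 9) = (q + 3)^2*(q - 3)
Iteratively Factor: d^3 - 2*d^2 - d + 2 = (d - 2)*(d^2 - 1) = (d - 2)*(d - 1)*(d + 1)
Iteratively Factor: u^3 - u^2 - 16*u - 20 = (u + 2)*(u^2 - 3*u - 10) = (u + 2)^2*(u - 5)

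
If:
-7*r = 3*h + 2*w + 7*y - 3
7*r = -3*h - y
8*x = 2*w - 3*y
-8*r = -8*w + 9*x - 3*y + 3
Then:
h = 545*y/192 - 105/64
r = 45/64 - 87*y/64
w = 3/2 - 3*y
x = 3/8 - 9*y/8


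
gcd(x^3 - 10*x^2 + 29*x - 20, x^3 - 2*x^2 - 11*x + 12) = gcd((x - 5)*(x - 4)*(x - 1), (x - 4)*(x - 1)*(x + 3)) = x^2 - 5*x + 4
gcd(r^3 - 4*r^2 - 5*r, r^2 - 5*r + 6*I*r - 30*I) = r - 5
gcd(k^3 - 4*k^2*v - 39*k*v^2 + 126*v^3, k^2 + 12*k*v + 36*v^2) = k + 6*v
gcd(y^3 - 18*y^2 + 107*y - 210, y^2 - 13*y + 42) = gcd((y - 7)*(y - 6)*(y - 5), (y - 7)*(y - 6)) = y^2 - 13*y + 42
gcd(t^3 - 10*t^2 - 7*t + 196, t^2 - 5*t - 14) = t - 7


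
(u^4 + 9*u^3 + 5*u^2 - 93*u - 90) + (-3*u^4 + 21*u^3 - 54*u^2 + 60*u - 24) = -2*u^4 + 30*u^3 - 49*u^2 - 33*u - 114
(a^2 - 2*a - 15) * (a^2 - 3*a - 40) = a^4 - 5*a^3 - 49*a^2 + 125*a + 600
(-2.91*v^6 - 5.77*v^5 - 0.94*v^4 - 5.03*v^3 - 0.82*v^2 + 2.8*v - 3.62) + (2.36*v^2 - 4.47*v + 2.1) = -2.91*v^6 - 5.77*v^5 - 0.94*v^4 - 5.03*v^3 + 1.54*v^2 - 1.67*v - 1.52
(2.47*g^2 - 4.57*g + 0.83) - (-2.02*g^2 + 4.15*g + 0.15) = 4.49*g^2 - 8.72*g + 0.68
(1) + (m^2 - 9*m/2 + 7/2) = m^2 - 9*m/2 + 9/2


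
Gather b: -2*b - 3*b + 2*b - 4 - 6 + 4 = -3*b - 6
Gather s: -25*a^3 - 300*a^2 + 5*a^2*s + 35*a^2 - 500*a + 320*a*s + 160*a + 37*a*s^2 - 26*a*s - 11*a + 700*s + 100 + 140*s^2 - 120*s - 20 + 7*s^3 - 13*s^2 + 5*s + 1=-25*a^3 - 265*a^2 - 351*a + 7*s^3 + s^2*(37*a + 127) + s*(5*a^2 + 294*a + 585) + 81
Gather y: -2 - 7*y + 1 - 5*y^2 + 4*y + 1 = -5*y^2 - 3*y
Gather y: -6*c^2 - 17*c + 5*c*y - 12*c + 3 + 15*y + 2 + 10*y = -6*c^2 - 29*c + y*(5*c + 25) + 5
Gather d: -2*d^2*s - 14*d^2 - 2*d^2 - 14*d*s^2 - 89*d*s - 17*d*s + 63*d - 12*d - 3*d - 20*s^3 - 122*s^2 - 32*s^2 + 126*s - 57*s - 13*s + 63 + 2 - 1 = d^2*(-2*s - 16) + d*(-14*s^2 - 106*s + 48) - 20*s^3 - 154*s^2 + 56*s + 64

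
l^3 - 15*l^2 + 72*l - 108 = (l - 6)^2*(l - 3)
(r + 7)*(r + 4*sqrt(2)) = r^2 + 4*sqrt(2)*r + 7*r + 28*sqrt(2)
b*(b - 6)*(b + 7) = b^3 + b^2 - 42*b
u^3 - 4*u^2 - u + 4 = (u - 4)*(u - 1)*(u + 1)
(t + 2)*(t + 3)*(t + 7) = t^3 + 12*t^2 + 41*t + 42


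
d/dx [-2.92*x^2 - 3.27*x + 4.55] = -5.84*x - 3.27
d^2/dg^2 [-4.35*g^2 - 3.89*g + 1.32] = -8.70000000000000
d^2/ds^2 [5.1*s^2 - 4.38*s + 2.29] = 10.2000000000000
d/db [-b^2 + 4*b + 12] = 4 - 2*b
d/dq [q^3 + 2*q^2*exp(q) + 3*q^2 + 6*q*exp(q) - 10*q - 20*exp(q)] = 2*q^2*exp(q) + 3*q^2 + 10*q*exp(q) + 6*q - 14*exp(q) - 10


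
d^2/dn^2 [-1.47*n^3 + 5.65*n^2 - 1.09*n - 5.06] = 11.3 - 8.82*n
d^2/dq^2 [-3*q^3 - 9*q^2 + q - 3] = -18*q - 18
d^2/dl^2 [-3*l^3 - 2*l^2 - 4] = -18*l - 4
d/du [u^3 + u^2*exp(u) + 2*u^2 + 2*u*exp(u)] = u^2*exp(u) + 3*u^2 + 4*u*exp(u) + 4*u + 2*exp(u)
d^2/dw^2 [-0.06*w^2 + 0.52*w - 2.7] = -0.120000000000000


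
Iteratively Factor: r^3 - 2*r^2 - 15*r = (r)*(r^2 - 2*r - 15) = r*(r + 3)*(r - 5)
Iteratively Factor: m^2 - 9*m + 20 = (m - 4)*(m - 5)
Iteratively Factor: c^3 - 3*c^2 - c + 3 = (c + 1)*(c^2 - 4*c + 3) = (c - 1)*(c + 1)*(c - 3)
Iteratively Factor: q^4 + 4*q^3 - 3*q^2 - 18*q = (q + 3)*(q^3 + q^2 - 6*q) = (q + 3)^2*(q^2 - 2*q) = q*(q + 3)^2*(q - 2)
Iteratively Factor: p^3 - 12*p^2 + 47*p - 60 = (p - 4)*(p^2 - 8*p + 15) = (p - 5)*(p - 4)*(p - 3)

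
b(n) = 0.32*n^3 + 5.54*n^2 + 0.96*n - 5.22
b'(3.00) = 42.84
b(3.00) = 56.16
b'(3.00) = 42.84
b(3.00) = 56.16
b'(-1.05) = -9.62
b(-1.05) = -0.49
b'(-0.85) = -7.76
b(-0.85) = -2.23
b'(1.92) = 25.77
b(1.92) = 19.31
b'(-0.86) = -7.86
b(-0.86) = -2.15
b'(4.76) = 75.45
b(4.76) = 159.38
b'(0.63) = 8.32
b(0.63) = -2.34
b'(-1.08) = -9.89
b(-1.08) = -0.20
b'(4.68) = 73.84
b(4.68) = 153.41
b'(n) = 0.96*n^2 + 11.08*n + 0.96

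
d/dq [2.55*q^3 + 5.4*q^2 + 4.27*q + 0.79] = 7.65*q^2 + 10.8*q + 4.27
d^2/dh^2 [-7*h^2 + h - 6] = -14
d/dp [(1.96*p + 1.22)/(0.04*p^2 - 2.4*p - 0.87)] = (-0.0784*p^2 - 0.0975999999999999*p + 1.2228)/(0.0016*p^4 - 0.192*p^3 + 5.6904*p^2 + 4.176*p + 0.7569)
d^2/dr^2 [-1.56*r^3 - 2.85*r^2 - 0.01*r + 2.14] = -9.36*r - 5.7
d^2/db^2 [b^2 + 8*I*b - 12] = 2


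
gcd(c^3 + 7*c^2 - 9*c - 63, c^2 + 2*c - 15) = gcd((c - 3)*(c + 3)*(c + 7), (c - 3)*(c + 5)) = c - 3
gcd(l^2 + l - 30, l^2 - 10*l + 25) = l - 5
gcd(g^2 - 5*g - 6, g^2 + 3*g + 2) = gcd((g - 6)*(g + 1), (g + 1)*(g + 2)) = g + 1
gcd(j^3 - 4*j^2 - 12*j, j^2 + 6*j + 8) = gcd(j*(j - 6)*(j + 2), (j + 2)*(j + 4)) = j + 2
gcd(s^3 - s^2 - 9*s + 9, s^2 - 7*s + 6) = s - 1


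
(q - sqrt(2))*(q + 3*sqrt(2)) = q^2 + 2*sqrt(2)*q - 6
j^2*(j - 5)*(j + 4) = j^4 - j^3 - 20*j^2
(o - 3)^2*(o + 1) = o^3 - 5*o^2 + 3*o + 9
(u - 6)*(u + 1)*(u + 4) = u^3 - u^2 - 26*u - 24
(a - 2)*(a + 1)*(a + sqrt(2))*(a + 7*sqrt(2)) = a^4 - a^3 + 8*sqrt(2)*a^3 - 8*sqrt(2)*a^2 + 12*a^2 - 16*sqrt(2)*a - 14*a - 28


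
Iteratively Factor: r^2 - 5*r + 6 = (r - 3)*(r - 2)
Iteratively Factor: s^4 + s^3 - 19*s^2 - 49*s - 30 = (s - 5)*(s^3 + 6*s^2 + 11*s + 6) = (s - 5)*(s + 3)*(s^2 + 3*s + 2) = (s - 5)*(s + 2)*(s + 3)*(s + 1)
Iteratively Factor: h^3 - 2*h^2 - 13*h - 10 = (h + 2)*(h^2 - 4*h - 5) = (h + 1)*(h + 2)*(h - 5)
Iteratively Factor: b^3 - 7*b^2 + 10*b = (b - 5)*(b^2 - 2*b) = (b - 5)*(b - 2)*(b)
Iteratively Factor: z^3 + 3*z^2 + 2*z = (z + 1)*(z^2 + 2*z) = (z + 1)*(z + 2)*(z)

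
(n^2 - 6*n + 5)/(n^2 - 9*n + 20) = (n - 1)/(n - 4)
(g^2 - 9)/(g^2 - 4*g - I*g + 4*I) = (g^2 - 9)/(g^2 - 4*g - I*g + 4*I)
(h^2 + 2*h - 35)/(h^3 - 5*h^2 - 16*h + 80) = (h + 7)/(h^2 - 16)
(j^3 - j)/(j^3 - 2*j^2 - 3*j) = (j - 1)/(j - 3)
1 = 1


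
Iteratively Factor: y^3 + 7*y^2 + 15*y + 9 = (y + 3)*(y^2 + 4*y + 3) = (y + 1)*(y + 3)*(y + 3)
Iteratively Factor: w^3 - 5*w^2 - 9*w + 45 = (w - 5)*(w^2 - 9) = (w - 5)*(w + 3)*(w - 3)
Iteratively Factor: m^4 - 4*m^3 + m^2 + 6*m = (m - 3)*(m^3 - m^2 - 2*m) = (m - 3)*(m + 1)*(m^2 - 2*m) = m*(m - 3)*(m + 1)*(m - 2)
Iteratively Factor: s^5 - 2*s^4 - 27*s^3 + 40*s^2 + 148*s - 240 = (s - 2)*(s^4 - 27*s^2 - 14*s + 120) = (s - 2)^2*(s^3 + 2*s^2 - 23*s - 60) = (s - 2)^2*(s + 3)*(s^2 - s - 20) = (s - 2)^2*(s + 3)*(s + 4)*(s - 5)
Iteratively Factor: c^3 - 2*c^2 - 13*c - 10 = (c + 1)*(c^2 - 3*c - 10) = (c - 5)*(c + 1)*(c + 2)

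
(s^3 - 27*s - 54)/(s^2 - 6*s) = s + 6 + 9/s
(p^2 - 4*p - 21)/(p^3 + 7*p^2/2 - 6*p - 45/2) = 2*(p - 7)/(2*p^2 + p - 15)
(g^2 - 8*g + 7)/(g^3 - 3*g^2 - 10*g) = (-g^2 + 8*g - 7)/(g*(-g^2 + 3*g + 10))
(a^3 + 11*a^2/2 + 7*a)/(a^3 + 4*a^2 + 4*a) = (a + 7/2)/(a + 2)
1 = 1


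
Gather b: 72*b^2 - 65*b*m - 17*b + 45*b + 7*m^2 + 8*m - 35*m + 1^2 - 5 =72*b^2 + b*(28 - 65*m) + 7*m^2 - 27*m - 4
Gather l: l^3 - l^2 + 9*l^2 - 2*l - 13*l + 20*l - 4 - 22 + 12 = l^3 + 8*l^2 + 5*l - 14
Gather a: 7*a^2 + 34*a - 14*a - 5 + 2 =7*a^2 + 20*a - 3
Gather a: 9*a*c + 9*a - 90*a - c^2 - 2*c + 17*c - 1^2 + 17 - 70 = a*(9*c - 81) - c^2 + 15*c - 54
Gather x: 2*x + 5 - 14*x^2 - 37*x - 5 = -14*x^2 - 35*x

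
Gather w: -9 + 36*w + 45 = 36*w + 36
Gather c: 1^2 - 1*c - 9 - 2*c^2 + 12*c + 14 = -2*c^2 + 11*c + 6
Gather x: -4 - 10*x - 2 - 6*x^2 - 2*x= -6*x^2 - 12*x - 6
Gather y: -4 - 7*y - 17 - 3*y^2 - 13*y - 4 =-3*y^2 - 20*y - 25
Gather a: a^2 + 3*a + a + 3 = a^2 + 4*a + 3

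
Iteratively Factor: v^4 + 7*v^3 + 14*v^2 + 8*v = (v + 4)*(v^3 + 3*v^2 + 2*v) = v*(v + 4)*(v^2 + 3*v + 2) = v*(v + 1)*(v + 4)*(v + 2)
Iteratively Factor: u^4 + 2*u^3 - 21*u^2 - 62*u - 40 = (u + 4)*(u^3 - 2*u^2 - 13*u - 10) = (u + 1)*(u + 4)*(u^2 - 3*u - 10) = (u + 1)*(u + 2)*(u + 4)*(u - 5)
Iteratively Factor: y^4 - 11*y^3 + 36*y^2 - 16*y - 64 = (y - 4)*(y^3 - 7*y^2 + 8*y + 16) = (y - 4)*(y + 1)*(y^2 - 8*y + 16) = (y - 4)^2*(y + 1)*(y - 4)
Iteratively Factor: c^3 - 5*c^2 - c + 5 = (c + 1)*(c^2 - 6*c + 5) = (c - 1)*(c + 1)*(c - 5)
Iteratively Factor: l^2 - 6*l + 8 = (l - 2)*(l - 4)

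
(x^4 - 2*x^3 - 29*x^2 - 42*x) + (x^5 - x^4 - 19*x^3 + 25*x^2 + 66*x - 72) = x^5 - 21*x^3 - 4*x^2 + 24*x - 72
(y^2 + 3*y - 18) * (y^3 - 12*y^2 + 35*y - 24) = y^5 - 9*y^4 - 19*y^3 + 297*y^2 - 702*y + 432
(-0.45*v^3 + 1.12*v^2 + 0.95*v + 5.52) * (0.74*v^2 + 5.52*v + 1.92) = -0.333*v^5 - 1.6552*v^4 + 6.0214*v^3 + 11.4792*v^2 + 32.2944*v + 10.5984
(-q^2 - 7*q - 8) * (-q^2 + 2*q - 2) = q^4 + 5*q^3 - 4*q^2 - 2*q + 16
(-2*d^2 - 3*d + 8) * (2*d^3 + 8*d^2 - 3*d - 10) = -4*d^5 - 22*d^4 - 2*d^3 + 93*d^2 + 6*d - 80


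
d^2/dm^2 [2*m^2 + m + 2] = 4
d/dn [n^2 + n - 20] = 2*n + 1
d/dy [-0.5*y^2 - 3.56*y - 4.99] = -1.0*y - 3.56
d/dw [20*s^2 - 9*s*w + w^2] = -9*s + 2*w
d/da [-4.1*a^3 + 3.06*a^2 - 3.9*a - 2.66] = -12.3*a^2 + 6.12*a - 3.9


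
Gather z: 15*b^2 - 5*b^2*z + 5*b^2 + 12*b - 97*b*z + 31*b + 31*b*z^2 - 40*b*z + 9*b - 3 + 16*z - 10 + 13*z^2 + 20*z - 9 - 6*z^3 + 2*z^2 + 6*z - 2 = 20*b^2 + 52*b - 6*z^3 + z^2*(31*b + 15) + z*(-5*b^2 - 137*b + 42) - 24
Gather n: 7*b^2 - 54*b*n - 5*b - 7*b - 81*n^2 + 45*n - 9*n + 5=7*b^2 - 12*b - 81*n^2 + n*(36 - 54*b) + 5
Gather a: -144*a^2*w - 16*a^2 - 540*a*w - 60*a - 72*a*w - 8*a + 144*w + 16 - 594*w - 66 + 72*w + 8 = a^2*(-144*w - 16) + a*(-612*w - 68) - 378*w - 42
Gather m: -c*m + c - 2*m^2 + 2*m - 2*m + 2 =-c*m + c - 2*m^2 + 2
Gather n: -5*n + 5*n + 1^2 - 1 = 0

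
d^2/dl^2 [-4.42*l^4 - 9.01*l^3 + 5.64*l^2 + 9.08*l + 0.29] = -53.04*l^2 - 54.06*l + 11.28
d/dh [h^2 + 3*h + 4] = 2*h + 3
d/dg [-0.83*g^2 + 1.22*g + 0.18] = 1.22 - 1.66*g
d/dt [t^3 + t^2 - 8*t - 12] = 3*t^2 + 2*t - 8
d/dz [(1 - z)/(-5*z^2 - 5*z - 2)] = (-5*z^2 + 10*z + 7)/(25*z^4 + 50*z^3 + 45*z^2 + 20*z + 4)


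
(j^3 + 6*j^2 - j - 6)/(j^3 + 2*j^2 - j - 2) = (j + 6)/(j + 2)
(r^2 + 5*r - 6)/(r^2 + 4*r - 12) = (r - 1)/(r - 2)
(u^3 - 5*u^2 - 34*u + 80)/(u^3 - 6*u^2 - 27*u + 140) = (u^2 - 10*u + 16)/(u^2 - 11*u + 28)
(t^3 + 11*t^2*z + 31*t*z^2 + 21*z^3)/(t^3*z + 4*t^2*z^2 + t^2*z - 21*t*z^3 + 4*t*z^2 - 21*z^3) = (-t^2 - 4*t*z - 3*z^2)/(z*(-t^2 + 3*t*z - t + 3*z))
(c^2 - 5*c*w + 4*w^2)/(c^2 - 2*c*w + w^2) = (-c + 4*w)/(-c + w)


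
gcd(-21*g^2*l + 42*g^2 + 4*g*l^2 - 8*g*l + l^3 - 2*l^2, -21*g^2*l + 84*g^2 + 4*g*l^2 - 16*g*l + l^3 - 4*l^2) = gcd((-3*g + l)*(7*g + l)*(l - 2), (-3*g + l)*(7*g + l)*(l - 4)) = 21*g^2 - 4*g*l - l^2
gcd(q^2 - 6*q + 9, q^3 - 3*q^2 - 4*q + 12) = q - 3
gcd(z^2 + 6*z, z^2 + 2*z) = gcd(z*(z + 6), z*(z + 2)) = z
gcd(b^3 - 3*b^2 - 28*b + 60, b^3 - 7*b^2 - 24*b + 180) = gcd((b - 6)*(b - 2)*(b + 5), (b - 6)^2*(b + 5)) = b^2 - b - 30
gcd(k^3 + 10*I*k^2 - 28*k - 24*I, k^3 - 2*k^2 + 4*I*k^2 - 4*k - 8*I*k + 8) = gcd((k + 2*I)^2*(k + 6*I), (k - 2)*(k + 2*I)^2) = k^2 + 4*I*k - 4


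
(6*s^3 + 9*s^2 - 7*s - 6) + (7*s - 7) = 6*s^3 + 9*s^2 - 13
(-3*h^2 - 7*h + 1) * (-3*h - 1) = 9*h^3 + 24*h^2 + 4*h - 1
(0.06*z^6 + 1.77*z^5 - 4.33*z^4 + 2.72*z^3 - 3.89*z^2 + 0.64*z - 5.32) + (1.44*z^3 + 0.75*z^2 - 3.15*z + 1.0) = 0.06*z^6 + 1.77*z^5 - 4.33*z^4 + 4.16*z^3 - 3.14*z^2 - 2.51*z - 4.32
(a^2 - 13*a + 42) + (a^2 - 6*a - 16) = 2*a^2 - 19*a + 26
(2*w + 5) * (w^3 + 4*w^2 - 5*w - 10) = 2*w^4 + 13*w^3 + 10*w^2 - 45*w - 50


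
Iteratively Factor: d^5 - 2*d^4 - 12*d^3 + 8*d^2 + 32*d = (d + 2)*(d^4 - 4*d^3 - 4*d^2 + 16*d) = (d - 4)*(d + 2)*(d^3 - 4*d) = (d - 4)*(d + 2)^2*(d^2 - 2*d) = (d - 4)*(d - 2)*(d + 2)^2*(d)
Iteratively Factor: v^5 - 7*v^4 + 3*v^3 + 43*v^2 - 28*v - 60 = (v + 1)*(v^4 - 8*v^3 + 11*v^2 + 32*v - 60) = (v - 5)*(v + 1)*(v^3 - 3*v^2 - 4*v + 12) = (v - 5)*(v - 2)*(v + 1)*(v^2 - v - 6) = (v - 5)*(v - 3)*(v - 2)*(v + 1)*(v + 2)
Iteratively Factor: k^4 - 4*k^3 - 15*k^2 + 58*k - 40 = (k - 1)*(k^3 - 3*k^2 - 18*k + 40) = (k - 1)*(k + 4)*(k^2 - 7*k + 10) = (k - 2)*(k - 1)*(k + 4)*(k - 5)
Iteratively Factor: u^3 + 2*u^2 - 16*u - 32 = (u - 4)*(u^2 + 6*u + 8) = (u - 4)*(u + 2)*(u + 4)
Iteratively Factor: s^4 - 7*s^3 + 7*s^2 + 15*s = (s + 1)*(s^3 - 8*s^2 + 15*s) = (s - 3)*(s + 1)*(s^2 - 5*s) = (s - 5)*(s - 3)*(s + 1)*(s)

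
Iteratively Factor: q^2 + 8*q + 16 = (q + 4)*(q + 4)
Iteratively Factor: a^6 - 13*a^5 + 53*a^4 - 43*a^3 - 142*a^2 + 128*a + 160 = (a - 4)*(a^5 - 9*a^4 + 17*a^3 + 25*a^2 - 42*a - 40) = (a - 4)^2*(a^4 - 5*a^3 - 3*a^2 + 13*a + 10) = (a - 4)^2*(a - 2)*(a^3 - 3*a^2 - 9*a - 5) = (a - 5)*(a - 4)^2*(a - 2)*(a^2 + 2*a + 1) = (a - 5)*(a - 4)^2*(a - 2)*(a + 1)*(a + 1)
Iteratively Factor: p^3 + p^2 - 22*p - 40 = (p - 5)*(p^2 + 6*p + 8) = (p - 5)*(p + 4)*(p + 2)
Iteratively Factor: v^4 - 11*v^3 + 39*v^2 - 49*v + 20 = (v - 5)*(v^3 - 6*v^2 + 9*v - 4) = (v - 5)*(v - 1)*(v^2 - 5*v + 4) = (v - 5)*(v - 1)^2*(v - 4)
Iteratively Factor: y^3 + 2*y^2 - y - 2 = (y + 2)*(y^2 - 1) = (y + 1)*(y + 2)*(y - 1)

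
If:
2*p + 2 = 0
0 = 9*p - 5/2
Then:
No Solution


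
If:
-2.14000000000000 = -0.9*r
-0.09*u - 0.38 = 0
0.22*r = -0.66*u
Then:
No Solution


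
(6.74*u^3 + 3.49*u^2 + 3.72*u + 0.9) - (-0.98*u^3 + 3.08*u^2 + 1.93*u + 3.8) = 7.72*u^3 + 0.41*u^2 + 1.79*u - 2.9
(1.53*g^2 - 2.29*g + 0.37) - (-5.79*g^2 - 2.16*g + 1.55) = 7.32*g^2 - 0.13*g - 1.18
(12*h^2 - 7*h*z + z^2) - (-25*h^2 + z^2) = 37*h^2 - 7*h*z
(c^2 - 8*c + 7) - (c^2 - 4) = 11 - 8*c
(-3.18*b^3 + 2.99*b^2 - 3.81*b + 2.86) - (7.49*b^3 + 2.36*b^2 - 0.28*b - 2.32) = -10.67*b^3 + 0.63*b^2 - 3.53*b + 5.18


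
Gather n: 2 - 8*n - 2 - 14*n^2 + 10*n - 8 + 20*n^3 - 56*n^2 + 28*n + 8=20*n^3 - 70*n^2 + 30*n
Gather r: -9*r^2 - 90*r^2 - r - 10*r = -99*r^2 - 11*r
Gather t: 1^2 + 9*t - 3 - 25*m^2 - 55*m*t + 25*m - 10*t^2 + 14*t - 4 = -25*m^2 + 25*m - 10*t^2 + t*(23 - 55*m) - 6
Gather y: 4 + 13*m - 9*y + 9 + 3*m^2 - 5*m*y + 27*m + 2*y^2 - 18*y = 3*m^2 + 40*m + 2*y^2 + y*(-5*m - 27) + 13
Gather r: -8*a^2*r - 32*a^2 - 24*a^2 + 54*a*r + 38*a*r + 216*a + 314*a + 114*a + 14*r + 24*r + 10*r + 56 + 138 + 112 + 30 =-56*a^2 + 644*a + r*(-8*a^2 + 92*a + 48) + 336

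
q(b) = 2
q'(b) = 0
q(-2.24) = 2.00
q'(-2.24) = 0.00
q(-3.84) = 2.00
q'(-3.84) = 0.00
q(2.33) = 2.00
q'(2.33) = 0.00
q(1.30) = 2.00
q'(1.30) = 0.00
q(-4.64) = 2.00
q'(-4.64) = 0.00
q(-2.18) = 2.00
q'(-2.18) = 0.00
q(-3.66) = 2.00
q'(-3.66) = 0.00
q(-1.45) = 2.00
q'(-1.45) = 0.00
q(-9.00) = 2.00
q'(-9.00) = 0.00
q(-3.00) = 2.00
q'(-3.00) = 0.00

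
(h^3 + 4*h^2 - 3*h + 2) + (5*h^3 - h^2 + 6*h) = 6*h^3 + 3*h^2 + 3*h + 2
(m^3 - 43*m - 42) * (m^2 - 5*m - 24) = m^5 - 5*m^4 - 67*m^3 + 173*m^2 + 1242*m + 1008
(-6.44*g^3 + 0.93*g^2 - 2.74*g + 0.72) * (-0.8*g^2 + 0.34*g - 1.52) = 5.152*g^5 - 2.9336*g^4 + 12.297*g^3 - 2.9212*g^2 + 4.4096*g - 1.0944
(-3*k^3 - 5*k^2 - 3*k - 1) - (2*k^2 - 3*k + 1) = -3*k^3 - 7*k^2 - 2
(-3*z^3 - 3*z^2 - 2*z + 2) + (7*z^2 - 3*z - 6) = -3*z^3 + 4*z^2 - 5*z - 4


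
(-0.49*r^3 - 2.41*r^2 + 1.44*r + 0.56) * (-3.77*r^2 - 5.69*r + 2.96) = 1.8473*r^5 + 11.8738*r^4 + 6.8337*r^3 - 17.4384*r^2 + 1.076*r + 1.6576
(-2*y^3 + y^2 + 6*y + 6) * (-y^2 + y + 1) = 2*y^5 - 3*y^4 - 7*y^3 + y^2 + 12*y + 6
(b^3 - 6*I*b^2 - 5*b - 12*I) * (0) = 0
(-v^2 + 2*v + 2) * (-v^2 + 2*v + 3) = v^4 - 4*v^3 - v^2 + 10*v + 6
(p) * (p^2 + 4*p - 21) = p^3 + 4*p^2 - 21*p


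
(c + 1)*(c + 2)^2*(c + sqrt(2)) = c^4 + sqrt(2)*c^3 + 5*c^3 + 5*sqrt(2)*c^2 + 8*c^2 + 4*c + 8*sqrt(2)*c + 4*sqrt(2)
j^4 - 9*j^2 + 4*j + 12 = (j - 2)^2*(j + 1)*(j + 3)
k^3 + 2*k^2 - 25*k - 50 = (k - 5)*(k + 2)*(k + 5)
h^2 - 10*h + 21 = (h - 7)*(h - 3)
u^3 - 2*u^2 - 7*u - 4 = (u - 4)*(u + 1)^2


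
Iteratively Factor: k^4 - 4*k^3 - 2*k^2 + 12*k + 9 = (k - 3)*(k^3 - k^2 - 5*k - 3) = (k - 3)^2*(k^2 + 2*k + 1) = (k - 3)^2*(k + 1)*(k + 1)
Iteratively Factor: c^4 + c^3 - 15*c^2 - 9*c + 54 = (c - 3)*(c^3 + 4*c^2 - 3*c - 18) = (c - 3)*(c - 2)*(c^2 + 6*c + 9) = (c - 3)*(c - 2)*(c + 3)*(c + 3)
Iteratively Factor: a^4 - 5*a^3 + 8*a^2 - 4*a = (a - 2)*(a^3 - 3*a^2 + 2*a) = (a - 2)*(a - 1)*(a^2 - 2*a) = (a - 2)^2*(a - 1)*(a)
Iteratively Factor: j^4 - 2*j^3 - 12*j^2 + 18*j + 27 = (j - 3)*(j^3 + j^2 - 9*j - 9) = (j - 3)*(j + 3)*(j^2 - 2*j - 3) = (j - 3)*(j + 1)*(j + 3)*(j - 3)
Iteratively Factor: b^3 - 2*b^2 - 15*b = (b - 5)*(b^2 + 3*b) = (b - 5)*(b + 3)*(b)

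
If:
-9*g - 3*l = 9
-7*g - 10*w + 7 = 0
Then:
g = 1 - 10*w/7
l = 30*w/7 - 6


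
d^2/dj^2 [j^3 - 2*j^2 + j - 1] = 6*j - 4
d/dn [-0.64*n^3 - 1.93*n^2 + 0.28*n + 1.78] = -1.92*n^2 - 3.86*n + 0.28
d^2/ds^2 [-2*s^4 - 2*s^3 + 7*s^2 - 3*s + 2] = -24*s^2 - 12*s + 14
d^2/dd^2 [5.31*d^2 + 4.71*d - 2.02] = 10.6200000000000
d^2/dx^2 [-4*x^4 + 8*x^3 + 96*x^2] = -48*x^2 + 48*x + 192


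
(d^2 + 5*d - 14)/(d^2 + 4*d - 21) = (d - 2)/(d - 3)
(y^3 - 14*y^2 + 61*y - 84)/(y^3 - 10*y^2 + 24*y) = (y^2 - 10*y + 21)/(y*(y - 6))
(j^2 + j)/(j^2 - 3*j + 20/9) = 9*j*(j + 1)/(9*j^2 - 27*j + 20)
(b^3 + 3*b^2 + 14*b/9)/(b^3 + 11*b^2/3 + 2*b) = (b + 7/3)/(b + 3)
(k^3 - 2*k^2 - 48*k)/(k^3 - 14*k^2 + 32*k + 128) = k*(k + 6)/(k^2 - 6*k - 16)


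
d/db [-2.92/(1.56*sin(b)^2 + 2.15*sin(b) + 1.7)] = (9.1104*sin(b) + 6.278)*cos(b)/(1.56*sin(b)^2 + 2.15*sin(b) + 1.7)^2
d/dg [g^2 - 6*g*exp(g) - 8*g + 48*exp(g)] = -6*g*exp(g) + 2*g + 42*exp(g) - 8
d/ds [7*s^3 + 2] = 21*s^2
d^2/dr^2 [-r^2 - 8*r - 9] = -2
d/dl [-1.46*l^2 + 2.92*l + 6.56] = 2.92 - 2.92*l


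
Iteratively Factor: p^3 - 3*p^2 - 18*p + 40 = (p - 2)*(p^2 - p - 20) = (p - 5)*(p - 2)*(p + 4)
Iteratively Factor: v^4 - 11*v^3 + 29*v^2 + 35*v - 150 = (v - 5)*(v^3 - 6*v^2 - v + 30) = (v - 5)^2*(v^2 - v - 6) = (v - 5)^2*(v - 3)*(v + 2)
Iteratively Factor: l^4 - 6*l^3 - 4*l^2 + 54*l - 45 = (l - 3)*(l^3 - 3*l^2 - 13*l + 15) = (l - 3)*(l - 1)*(l^2 - 2*l - 15) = (l - 5)*(l - 3)*(l - 1)*(l + 3)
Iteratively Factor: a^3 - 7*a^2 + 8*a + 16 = (a + 1)*(a^2 - 8*a + 16) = (a - 4)*(a + 1)*(a - 4)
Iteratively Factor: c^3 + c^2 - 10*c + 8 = (c + 4)*(c^2 - 3*c + 2) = (c - 1)*(c + 4)*(c - 2)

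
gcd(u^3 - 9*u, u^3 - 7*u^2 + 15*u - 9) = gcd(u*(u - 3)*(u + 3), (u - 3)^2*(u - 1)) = u - 3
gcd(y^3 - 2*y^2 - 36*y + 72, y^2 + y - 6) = y - 2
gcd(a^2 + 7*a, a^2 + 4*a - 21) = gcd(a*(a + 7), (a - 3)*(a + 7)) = a + 7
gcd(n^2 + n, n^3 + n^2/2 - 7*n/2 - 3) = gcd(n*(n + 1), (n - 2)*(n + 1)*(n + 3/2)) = n + 1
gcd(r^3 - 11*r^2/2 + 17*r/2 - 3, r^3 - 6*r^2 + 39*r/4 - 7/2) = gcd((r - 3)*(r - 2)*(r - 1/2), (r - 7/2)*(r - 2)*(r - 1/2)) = r^2 - 5*r/2 + 1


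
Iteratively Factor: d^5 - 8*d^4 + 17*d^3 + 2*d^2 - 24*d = (d - 3)*(d^4 - 5*d^3 + 2*d^2 + 8*d) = (d - 4)*(d - 3)*(d^3 - d^2 - 2*d) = (d - 4)*(d - 3)*(d - 2)*(d^2 + d) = d*(d - 4)*(d - 3)*(d - 2)*(d + 1)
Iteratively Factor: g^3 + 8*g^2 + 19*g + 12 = (g + 3)*(g^2 + 5*g + 4) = (g + 1)*(g + 3)*(g + 4)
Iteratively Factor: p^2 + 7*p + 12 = (p + 4)*(p + 3)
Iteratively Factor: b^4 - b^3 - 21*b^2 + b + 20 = (b + 4)*(b^3 - 5*b^2 - b + 5) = (b - 5)*(b + 4)*(b^2 - 1) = (b - 5)*(b + 1)*(b + 4)*(b - 1)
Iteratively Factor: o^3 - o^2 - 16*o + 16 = (o - 1)*(o^2 - 16) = (o - 4)*(o - 1)*(o + 4)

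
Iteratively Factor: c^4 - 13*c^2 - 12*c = (c + 3)*(c^3 - 3*c^2 - 4*c) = (c + 1)*(c + 3)*(c^2 - 4*c) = c*(c + 1)*(c + 3)*(c - 4)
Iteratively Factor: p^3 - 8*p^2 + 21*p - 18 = (p - 3)*(p^2 - 5*p + 6) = (p - 3)*(p - 2)*(p - 3)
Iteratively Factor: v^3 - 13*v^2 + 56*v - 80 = (v - 4)*(v^2 - 9*v + 20) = (v - 4)^2*(v - 5)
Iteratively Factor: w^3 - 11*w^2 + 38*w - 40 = (w - 2)*(w^2 - 9*w + 20) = (w - 5)*(w - 2)*(w - 4)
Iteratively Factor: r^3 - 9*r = (r)*(r^2 - 9) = r*(r + 3)*(r - 3)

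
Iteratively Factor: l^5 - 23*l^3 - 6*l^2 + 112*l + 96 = (l - 3)*(l^4 + 3*l^3 - 14*l^2 - 48*l - 32) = (l - 3)*(l + 1)*(l^3 + 2*l^2 - 16*l - 32) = (l - 3)*(l + 1)*(l + 4)*(l^2 - 2*l - 8) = (l - 3)*(l + 1)*(l + 2)*(l + 4)*(l - 4)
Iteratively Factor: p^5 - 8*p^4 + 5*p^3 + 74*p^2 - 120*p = (p - 2)*(p^4 - 6*p^3 - 7*p^2 + 60*p) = (p - 5)*(p - 2)*(p^3 - p^2 - 12*p) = (p - 5)*(p - 2)*(p + 3)*(p^2 - 4*p) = p*(p - 5)*(p - 2)*(p + 3)*(p - 4)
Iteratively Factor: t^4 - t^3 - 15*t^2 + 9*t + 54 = (t - 3)*(t^3 + 2*t^2 - 9*t - 18) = (t - 3)*(t + 3)*(t^2 - t - 6) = (t - 3)^2*(t + 3)*(t + 2)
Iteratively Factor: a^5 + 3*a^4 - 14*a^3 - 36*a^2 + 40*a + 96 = (a - 3)*(a^4 + 6*a^3 + 4*a^2 - 24*a - 32) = (a - 3)*(a - 2)*(a^3 + 8*a^2 + 20*a + 16) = (a - 3)*(a - 2)*(a + 4)*(a^2 + 4*a + 4) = (a - 3)*(a - 2)*(a + 2)*(a + 4)*(a + 2)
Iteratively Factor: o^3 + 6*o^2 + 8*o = (o + 2)*(o^2 + 4*o) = o*(o + 2)*(o + 4)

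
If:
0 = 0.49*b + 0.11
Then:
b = -0.22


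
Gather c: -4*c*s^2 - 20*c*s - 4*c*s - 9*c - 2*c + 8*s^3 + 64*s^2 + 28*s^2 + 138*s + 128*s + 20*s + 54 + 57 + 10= c*(-4*s^2 - 24*s - 11) + 8*s^3 + 92*s^2 + 286*s + 121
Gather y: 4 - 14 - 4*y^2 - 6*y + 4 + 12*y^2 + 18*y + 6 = 8*y^2 + 12*y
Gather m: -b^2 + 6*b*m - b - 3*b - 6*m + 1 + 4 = -b^2 - 4*b + m*(6*b - 6) + 5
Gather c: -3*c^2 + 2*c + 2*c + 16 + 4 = -3*c^2 + 4*c + 20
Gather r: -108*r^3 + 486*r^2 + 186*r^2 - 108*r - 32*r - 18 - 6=-108*r^3 + 672*r^2 - 140*r - 24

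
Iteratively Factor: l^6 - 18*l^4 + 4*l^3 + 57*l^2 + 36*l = (l + 1)*(l^5 - l^4 - 17*l^3 + 21*l^2 + 36*l) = (l - 3)*(l + 1)*(l^4 + 2*l^3 - 11*l^2 - 12*l) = l*(l - 3)*(l + 1)*(l^3 + 2*l^2 - 11*l - 12) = l*(l - 3)*(l + 1)*(l + 4)*(l^2 - 2*l - 3) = l*(l - 3)*(l + 1)^2*(l + 4)*(l - 3)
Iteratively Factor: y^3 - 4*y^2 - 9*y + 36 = (y + 3)*(y^2 - 7*y + 12) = (y - 3)*(y + 3)*(y - 4)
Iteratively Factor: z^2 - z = (z - 1)*(z)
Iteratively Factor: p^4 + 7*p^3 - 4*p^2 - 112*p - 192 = (p + 3)*(p^3 + 4*p^2 - 16*p - 64) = (p + 3)*(p + 4)*(p^2 - 16) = (p - 4)*(p + 3)*(p + 4)*(p + 4)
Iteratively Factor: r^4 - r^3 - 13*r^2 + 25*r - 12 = (r - 3)*(r^3 + 2*r^2 - 7*r + 4) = (r - 3)*(r - 1)*(r^2 + 3*r - 4) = (r - 3)*(r - 1)^2*(r + 4)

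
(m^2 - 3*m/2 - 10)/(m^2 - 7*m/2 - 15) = (m - 4)/(m - 6)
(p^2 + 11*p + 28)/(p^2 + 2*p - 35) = (p + 4)/(p - 5)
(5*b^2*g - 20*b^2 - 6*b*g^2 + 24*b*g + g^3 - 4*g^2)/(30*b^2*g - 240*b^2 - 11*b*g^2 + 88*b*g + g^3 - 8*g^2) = (b*g - 4*b - g^2 + 4*g)/(6*b*g - 48*b - g^2 + 8*g)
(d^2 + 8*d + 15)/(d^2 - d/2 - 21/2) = 2*(d + 5)/(2*d - 7)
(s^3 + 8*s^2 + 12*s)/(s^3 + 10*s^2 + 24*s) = (s + 2)/(s + 4)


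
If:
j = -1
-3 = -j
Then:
No Solution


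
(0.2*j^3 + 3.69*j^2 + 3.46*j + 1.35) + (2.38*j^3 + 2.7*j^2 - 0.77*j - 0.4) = 2.58*j^3 + 6.39*j^2 + 2.69*j + 0.95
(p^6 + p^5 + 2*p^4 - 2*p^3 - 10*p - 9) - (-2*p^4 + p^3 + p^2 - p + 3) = p^6 + p^5 + 4*p^4 - 3*p^3 - p^2 - 9*p - 12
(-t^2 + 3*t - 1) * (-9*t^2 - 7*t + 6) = 9*t^4 - 20*t^3 - 18*t^2 + 25*t - 6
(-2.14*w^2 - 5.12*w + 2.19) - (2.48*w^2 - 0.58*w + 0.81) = -4.62*w^2 - 4.54*w + 1.38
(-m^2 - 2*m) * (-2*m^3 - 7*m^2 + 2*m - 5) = 2*m^5 + 11*m^4 + 12*m^3 + m^2 + 10*m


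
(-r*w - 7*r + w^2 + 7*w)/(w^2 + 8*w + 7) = (-r + w)/(w + 1)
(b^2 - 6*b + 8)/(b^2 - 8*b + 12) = (b - 4)/(b - 6)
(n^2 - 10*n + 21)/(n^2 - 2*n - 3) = (n - 7)/(n + 1)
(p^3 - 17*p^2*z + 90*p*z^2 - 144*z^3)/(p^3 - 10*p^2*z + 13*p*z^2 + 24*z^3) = (p - 6*z)/(p + z)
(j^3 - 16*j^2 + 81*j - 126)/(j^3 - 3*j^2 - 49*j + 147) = (j - 6)/(j + 7)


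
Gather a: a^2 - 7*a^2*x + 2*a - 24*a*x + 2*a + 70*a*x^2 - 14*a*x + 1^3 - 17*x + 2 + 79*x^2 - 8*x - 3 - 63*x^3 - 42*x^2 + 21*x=a^2*(1 - 7*x) + a*(70*x^2 - 38*x + 4) - 63*x^3 + 37*x^2 - 4*x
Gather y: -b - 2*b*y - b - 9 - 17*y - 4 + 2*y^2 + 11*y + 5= -2*b + 2*y^2 + y*(-2*b - 6) - 8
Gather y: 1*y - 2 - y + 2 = 0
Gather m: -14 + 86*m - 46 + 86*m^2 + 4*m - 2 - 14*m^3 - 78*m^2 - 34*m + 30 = -14*m^3 + 8*m^2 + 56*m - 32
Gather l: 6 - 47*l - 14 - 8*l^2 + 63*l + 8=-8*l^2 + 16*l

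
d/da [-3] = 0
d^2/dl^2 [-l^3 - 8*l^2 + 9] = -6*l - 16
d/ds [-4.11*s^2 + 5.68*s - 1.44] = 5.68 - 8.22*s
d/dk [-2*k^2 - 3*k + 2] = -4*k - 3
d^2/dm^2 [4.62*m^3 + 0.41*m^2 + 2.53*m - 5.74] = 27.72*m + 0.82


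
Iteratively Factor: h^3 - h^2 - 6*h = (h + 2)*(h^2 - 3*h) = (h - 3)*(h + 2)*(h)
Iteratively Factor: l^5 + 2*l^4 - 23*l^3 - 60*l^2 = (l)*(l^4 + 2*l^3 - 23*l^2 - 60*l) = l^2*(l^3 + 2*l^2 - 23*l - 60) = l^2*(l + 4)*(l^2 - 2*l - 15) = l^2*(l - 5)*(l + 4)*(l + 3)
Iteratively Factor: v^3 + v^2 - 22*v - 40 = (v + 2)*(v^2 - v - 20) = (v - 5)*(v + 2)*(v + 4)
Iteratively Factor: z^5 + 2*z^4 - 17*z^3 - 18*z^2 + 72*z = (z - 3)*(z^4 + 5*z^3 - 2*z^2 - 24*z) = (z - 3)*(z + 3)*(z^3 + 2*z^2 - 8*z) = (z - 3)*(z + 3)*(z + 4)*(z^2 - 2*z) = z*(z - 3)*(z + 3)*(z + 4)*(z - 2)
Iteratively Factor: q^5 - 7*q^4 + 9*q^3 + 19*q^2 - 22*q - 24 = (q + 1)*(q^4 - 8*q^3 + 17*q^2 + 2*q - 24) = (q - 3)*(q + 1)*(q^3 - 5*q^2 + 2*q + 8) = (q - 3)*(q - 2)*(q + 1)*(q^2 - 3*q - 4) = (q - 4)*(q - 3)*(q - 2)*(q + 1)*(q + 1)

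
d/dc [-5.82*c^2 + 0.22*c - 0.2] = 0.22 - 11.64*c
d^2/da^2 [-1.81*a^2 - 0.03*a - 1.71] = -3.62000000000000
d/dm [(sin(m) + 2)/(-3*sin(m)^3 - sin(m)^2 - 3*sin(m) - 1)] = (6*sin(m)^3 + 19*sin(m)^2 + 4*sin(m) + 5)*cos(m)/((3*sin(m) + 1)^2*(sin(m)^2 + 1)^2)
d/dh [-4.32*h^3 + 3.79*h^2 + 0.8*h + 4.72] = -12.96*h^2 + 7.58*h + 0.8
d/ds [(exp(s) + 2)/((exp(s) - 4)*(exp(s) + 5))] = (-exp(2*s) - 4*exp(s) - 22)*exp(s)/(exp(4*s) + 2*exp(3*s) - 39*exp(2*s) - 40*exp(s) + 400)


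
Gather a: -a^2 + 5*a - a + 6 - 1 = -a^2 + 4*a + 5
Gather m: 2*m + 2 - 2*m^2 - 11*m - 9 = -2*m^2 - 9*m - 7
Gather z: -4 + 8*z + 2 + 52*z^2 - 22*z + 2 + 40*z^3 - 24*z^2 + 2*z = 40*z^3 + 28*z^2 - 12*z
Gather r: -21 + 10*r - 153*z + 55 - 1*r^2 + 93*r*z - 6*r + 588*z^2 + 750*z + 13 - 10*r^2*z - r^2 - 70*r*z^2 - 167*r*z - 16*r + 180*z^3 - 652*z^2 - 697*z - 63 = r^2*(-10*z - 2) + r*(-70*z^2 - 74*z - 12) + 180*z^3 - 64*z^2 - 100*z - 16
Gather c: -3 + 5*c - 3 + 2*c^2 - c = 2*c^2 + 4*c - 6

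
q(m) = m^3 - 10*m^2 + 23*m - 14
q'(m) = 3*m^2 - 20*m + 23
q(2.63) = -4.49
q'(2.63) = -8.85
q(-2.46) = -145.98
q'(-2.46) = 90.35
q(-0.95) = -45.73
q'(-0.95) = 44.71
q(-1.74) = -89.56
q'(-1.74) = 66.88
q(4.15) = -19.30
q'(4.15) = -8.33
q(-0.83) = -40.55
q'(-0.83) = 41.67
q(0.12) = -11.38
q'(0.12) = 20.64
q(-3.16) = -218.09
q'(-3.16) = 116.16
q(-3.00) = -200.00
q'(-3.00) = 110.00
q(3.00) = -8.00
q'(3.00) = -10.00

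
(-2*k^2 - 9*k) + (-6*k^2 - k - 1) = -8*k^2 - 10*k - 1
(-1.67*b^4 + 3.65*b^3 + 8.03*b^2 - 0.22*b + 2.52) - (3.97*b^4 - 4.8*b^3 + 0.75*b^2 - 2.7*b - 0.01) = -5.64*b^4 + 8.45*b^3 + 7.28*b^2 + 2.48*b + 2.53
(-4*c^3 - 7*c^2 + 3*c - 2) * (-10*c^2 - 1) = 40*c^5 + 70*c^4 - 26*c^3 + 27*c^2 - 3*c + 2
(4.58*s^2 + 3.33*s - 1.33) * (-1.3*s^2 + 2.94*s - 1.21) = -5.954*s^4 + 9.1362*s^3 + 5.9774*s^2 - 7.9395*s + 1.6093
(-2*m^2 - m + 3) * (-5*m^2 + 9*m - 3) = 10*m^4 - 13*m^3 - 18*m^2 + 30*m - 9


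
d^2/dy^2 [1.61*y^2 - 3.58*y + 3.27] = 3.22000000000000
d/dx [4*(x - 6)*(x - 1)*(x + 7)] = 12*x^2 - 172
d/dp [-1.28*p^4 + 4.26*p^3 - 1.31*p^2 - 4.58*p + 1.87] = -5.12*p^3 + 12.78*p^2 - 2.62*p - 4.58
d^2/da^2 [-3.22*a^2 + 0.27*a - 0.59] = -6.44000000000000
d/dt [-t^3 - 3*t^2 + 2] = 3*t*(-t - 2)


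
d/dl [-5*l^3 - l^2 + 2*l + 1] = -15*l^2 - 2*l + 2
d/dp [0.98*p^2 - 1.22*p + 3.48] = 1.96*p - 1.22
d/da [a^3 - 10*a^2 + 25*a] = 3*a^2 - 20*a + 25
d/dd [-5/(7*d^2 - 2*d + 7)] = 10*(7*d - 1)/(7*d^2 - 2*d + 7)^2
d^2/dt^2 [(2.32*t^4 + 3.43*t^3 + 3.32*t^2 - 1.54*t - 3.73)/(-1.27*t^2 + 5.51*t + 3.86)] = (-7.483856*t^6 + 97.407984*t^5 - 354.373968*t^4 - 1072.886806*t^3 - 914.067774*t^2 - 417.945966*t + 98.616126)/(2.048383*t^6 - 26.661237*t^5 + 96.994599*t^4 - 5.21741899999998*t^3 - 294.802482*t^2 - 246.290388*t - 57.512456)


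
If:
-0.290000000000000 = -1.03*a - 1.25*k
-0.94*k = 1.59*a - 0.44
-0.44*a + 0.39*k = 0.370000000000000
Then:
No Solution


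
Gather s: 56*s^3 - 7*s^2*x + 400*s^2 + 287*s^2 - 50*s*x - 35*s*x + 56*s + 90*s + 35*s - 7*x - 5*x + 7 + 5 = 56*s^3 + s^2*(687 - 7*x) + s*(181 - 85*x) - 12*x + 12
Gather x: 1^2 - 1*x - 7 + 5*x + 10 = 4*x + 4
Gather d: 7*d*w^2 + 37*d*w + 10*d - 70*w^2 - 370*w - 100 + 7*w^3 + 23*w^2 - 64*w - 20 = d*(7*w^2 + 37*w + 10) + 7*w^3 - 47*w^2 - 434*w - 120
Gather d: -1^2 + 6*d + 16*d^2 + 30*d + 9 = 16*d^2 + 36*d + 8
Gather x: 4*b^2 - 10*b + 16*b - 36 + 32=4*b^2 + 6*b - 4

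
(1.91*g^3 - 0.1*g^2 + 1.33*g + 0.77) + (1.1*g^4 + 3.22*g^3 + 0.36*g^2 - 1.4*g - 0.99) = 1.1*g^4 + 5.13*g^3 + 0.26*g^2 - 0.0699999999999998*g - 0.22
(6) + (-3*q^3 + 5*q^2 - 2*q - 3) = -3*q^3 + 5*q^2 - 2*q + 3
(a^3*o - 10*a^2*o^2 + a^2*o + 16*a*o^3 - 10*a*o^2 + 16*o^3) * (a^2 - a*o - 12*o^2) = a^5*o - 11*a^4*o^2 + a^4*o + 14*a^3*o^3 - 11*a^3*o^2 + 104*a^2*o^4 + 14*a^2*o^3 - 192*a*o^5 + 104*a*o^4 - 192*o^5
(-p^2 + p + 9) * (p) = -p^3 + p^2 + 9*p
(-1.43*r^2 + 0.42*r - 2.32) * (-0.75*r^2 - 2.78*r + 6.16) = 1.0725*r^4 + 3.6604*r^3 - 8.2364*r^2 + 9.0368*r - 14.2912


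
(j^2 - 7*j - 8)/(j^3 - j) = (j - 8)/(j*(j - 1))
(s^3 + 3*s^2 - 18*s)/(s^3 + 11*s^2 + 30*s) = (s - 3)/(s + 5)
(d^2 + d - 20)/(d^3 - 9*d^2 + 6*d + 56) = (d + 5)/(d^2 - 5*d - 14)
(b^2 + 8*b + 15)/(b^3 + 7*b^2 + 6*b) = (b^2 + 8*b + 15)/(b*(b^2 + 7*b + 6))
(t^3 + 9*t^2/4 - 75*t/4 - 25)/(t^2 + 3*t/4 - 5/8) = 2*(t^2 + t - 20)/(2*t - 1)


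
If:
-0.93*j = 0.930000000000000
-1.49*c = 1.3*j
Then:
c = 0.87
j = -1.00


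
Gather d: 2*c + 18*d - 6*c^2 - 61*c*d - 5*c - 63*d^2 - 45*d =-6*c^2 - 3*c - 63*d^2 + d*(-61*c - 27)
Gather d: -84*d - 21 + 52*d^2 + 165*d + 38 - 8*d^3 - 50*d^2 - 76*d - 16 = -8*d^3 + 2*d^2 + 5*d + 1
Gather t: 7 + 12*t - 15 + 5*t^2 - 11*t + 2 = 5*t^2 + t - 6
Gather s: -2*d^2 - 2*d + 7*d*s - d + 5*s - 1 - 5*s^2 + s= -2*d^2 - 3*d - 5*s^2 + s*(7*d + 6) - 1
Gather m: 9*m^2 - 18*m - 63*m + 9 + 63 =9*m^2 - 81*m + 72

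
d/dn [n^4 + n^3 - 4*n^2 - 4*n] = 4*n^3 + 3*n^2 - 8*n - 4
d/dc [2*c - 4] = 2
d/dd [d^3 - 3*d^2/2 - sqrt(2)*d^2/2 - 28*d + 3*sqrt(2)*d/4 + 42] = 3*d^2 - 3*d - sqrt(2)*d - 28 + 3*sqrt(2)/4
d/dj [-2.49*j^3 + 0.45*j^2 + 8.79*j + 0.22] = -7.47*j^2 + 0.9*j + 8.79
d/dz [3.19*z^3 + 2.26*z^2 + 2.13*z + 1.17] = 9.57*z^2 + 4.52*z + 2.13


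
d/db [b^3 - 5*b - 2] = 3*b^2 - 5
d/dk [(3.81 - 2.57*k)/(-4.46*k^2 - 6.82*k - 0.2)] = (-11.4622*k^2 + 33.9852*k + 26.4982)/(19.8916*k^4 + 60.8344*k^3 + 48.2964*k^2 + 2.728*k + 0.04)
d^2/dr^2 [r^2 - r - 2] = 2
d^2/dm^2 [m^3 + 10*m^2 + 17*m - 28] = 6*m + 20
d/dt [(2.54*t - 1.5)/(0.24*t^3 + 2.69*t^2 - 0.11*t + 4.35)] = (-1.2192*t^3 - 5.7526*t^2 + 8.07*t + 10.884)/(0.0576*t^6 + 1.2912*t^5 + 7.1833*t^4 + 1.4962*t^3 + 23.4151*t^2 - 0.957*t + 18.9225)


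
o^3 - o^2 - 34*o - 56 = (o - 7)*(o + 2)*(o + 4)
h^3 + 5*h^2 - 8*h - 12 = (h - 2)*(h + 1)*(h + 6)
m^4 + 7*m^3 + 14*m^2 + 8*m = m*(m + 1)*(m + 2)*(m + 4)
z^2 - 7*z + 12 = (z - 4)*(z - 3)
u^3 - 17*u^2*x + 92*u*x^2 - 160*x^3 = (u - 8*x)*(u - 5*x)*(u - 4*x)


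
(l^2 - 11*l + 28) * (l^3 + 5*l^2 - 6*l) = l^5 - 6*l^4 - 33*l^3 + 206*l^2 - 168*l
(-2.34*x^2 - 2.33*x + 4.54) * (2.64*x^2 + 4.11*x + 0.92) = -6.1776*x^4 - 15.7686*x^3 + 0.256499999999997*x^2 + 16.5158*x + 4.1768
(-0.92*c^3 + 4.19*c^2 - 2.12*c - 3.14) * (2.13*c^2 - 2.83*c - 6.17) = -1.9596*c^5 + 11.5283*c^4 - 10.6969*c^3 - 26.5409*c^2 + 21.9666*c + 19.3738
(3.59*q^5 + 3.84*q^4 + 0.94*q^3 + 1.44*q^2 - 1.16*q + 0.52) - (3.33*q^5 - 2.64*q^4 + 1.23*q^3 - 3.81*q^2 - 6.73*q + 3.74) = 0.26*q^5 + 6.48*q^4 - 0.29*q^3 + 5.25*q^2 + 5.57*q - 3.22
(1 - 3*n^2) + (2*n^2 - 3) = -n^2 - 2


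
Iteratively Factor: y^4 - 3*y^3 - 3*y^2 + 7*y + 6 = (y - 3)*(y^3 - 3*y - 2) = (y - 3)*(y + 1)*(y^2 - y - 2) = (y - 3)*(y - 2)*(y + 1)*(y + 1)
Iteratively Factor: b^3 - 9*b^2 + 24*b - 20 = (b - 5)*(b^2 - 4*b + 4) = (b - 5)*(b - 2)*(b - 2)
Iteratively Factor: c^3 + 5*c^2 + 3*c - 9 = (c + 3)*(c^2 + 2*c - 3) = (c - 1)*(c + 3)*(c + 3)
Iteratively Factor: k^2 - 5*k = (k)*(k - 5)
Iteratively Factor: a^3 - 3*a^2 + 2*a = (a)*(a^2 - 3*a + 2) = a*(a - 1)*(a - 2)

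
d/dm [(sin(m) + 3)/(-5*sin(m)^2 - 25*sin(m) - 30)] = cos(m)/(5*(sin(m) + 2)^2)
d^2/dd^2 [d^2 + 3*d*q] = 2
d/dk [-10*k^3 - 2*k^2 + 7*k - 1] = -30*k^2 - 4*k + 7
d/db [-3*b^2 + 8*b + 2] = 8 - 6*b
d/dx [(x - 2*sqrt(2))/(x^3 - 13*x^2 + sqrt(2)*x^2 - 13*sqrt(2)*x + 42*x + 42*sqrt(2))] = (x^3 - 13*x^2 + sqrt(2)*x^2 - 13*sqrt(2)*x + 42*x - (x - 2*sqrt(2))*(3*x^2 - 26*x + 2*sqrt(2)*x - 13*sqrt(2) + 42) + 42*sqrt(2))/(x^3 - 13*x^2 + sqrt(2)*x^2 - 13*sqrt(2)*x + 42*x + 42*sqrt(2))^2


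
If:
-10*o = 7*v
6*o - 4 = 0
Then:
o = 2/3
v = -20/21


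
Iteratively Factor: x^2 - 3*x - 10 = (x - 5)*(x + 2)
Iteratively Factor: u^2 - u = (u)*(u - 1)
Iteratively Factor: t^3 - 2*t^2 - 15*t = (t - 5)*(t^2 + 3*t) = (t - 5)*(t + 3)*(t)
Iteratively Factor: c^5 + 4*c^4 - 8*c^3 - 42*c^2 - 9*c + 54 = (c + 2)*(c^4 + 2*c^3 - 12*c^2 - 18*c + 27) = (c + 2)*(c + 3)*(c^3 - c^2 - 9*c + 9) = (c - 3)*(c + 2)*(c + 3)*(c^2 + 2*c - 3) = (c - 3)*(c + 2)*(c + 3)^2*(c - 1)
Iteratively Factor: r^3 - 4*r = (r)*(r^2 - 4) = r*(r - 2)*(r + 2)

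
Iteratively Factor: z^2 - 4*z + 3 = (z - 3)*(z - 1)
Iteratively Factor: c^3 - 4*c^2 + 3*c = (c - 1)*(c^2 - 3*c) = (c - 3)*(c - 1)*(c)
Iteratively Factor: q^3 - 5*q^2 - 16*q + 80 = (q - 5)*(q^2 - 16) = (q - 5)*(q + 4)*(q - 4)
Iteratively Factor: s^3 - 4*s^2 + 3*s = (s)*(s^2 - 4*s + 3) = s*(s - 1)*(s - 3)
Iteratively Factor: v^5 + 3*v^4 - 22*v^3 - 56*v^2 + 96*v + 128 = (v + 4)*(v^4 - v^3 - 18*v^2 + 16*v + 32) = (v - 2)*(v + 4)*(v^3 + v^2 - 16*v - 16) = (v - 2)*(v + 4)^2*(v^2 - 3*v - 4) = (v - 4)*(v - 2)*(v + 4)^2*(v + 1)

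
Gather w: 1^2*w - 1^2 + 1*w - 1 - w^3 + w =-w^3 + 3*w - 2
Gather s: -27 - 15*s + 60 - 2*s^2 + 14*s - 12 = -2*s^2 - s + 21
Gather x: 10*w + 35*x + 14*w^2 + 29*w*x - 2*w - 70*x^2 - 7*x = 14*w^2 + 8*w - 70*x^2 + x*(29*w + 28)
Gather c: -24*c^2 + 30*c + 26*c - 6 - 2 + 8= -24*c^2 + 56*c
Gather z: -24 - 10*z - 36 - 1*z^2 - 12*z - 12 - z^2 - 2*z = -2*z^2 - 24*z - 72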